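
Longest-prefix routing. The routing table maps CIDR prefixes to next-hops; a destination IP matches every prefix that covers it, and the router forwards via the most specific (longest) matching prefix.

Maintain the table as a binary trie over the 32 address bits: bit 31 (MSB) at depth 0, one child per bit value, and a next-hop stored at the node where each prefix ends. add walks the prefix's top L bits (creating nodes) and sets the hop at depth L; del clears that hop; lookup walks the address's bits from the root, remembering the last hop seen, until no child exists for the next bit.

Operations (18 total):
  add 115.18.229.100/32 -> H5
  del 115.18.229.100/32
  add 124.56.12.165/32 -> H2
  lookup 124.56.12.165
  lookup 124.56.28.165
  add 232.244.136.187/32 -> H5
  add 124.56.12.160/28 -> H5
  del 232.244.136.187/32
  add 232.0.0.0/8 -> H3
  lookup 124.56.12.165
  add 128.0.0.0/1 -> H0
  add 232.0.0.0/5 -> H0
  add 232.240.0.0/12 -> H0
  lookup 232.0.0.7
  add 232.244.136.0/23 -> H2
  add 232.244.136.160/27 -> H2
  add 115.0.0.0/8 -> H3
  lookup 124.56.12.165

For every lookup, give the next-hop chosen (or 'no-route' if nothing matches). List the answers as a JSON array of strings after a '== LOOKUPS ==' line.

Process each operation:
  add 115.18.229.100/32 -> H5 at depth 32
  del 115.18.229.100/32 (clear depth 32)
  add 124.56.12.165/32 -> H2 at depth 32
  ? 124.56.12.165  path d0:-→d1:-→d2:-→d3:-→d4:-→d5:-→d6:-→d7:-→d8:-→d9:-→d10:-→d11:-→d12:-→d13:-→d14:-→d15:-→d16:-→d17:-→d18:-→d19:-→d20:-→d21:-→d22:-→d23:-→d24:-→d25:-→d26:-→d27:-→d28:-→d29:-→d30:-→d31:-→d32:H2  best=H2
  ? 124.56.28.165  path d0:-→d1:-→d2:-→d3:-→d4:-→d5:-→d6:-→d7:-→d8:-→d9:-→d10:-→d11:-→d12:-→d13:-→d14:-→d15:-→d16:-→d17:-→d18:-→d19:-  best=no-route
  add 232.244.136.187/32 -> H5 at depth 32
  add 124.56.12.160/28 -> H5 at depth 28
  del 232.244.136.187/32 (clear depth 32)
  add 232.0.0.0/8 -> H3 at depth 8
  ? 124.56.12.165  path d0:-→d1:-→d2:-→d3:-→d4:-→d5:-→d6:-→d7:-→d8:-→d9:-→d10:-→d11:-→d12:-→d13:-→d14:-→d15:-→d16:-→d17:-→d18:-→d19:-→d20:-→d21:-→d22:-→d23:-→d24:-→d25:-→d26:-→d27:-→d28:H5→d29:-→d30:-→d31:-→d32:H2  best=H2
  add 128.0.0.0/1 -> H0 at depth 1
  add 232.0.0.0/5 -> H0 at depth 5
  add 232.240.0.0/12 -> H0 at depth 12
  ? 232.0.0.7  path d0:-→d1:H0→d2:-→d3:-→d4:-→d5:H0→d6:-→d7:-→d8:H3  best=H3
  add 232.244.136.0/23 -> H2 at depth 23
  add 232.244.136.160/27 -> H2 at depth 27
  add 115.0.0.0/8 -> H3 at depth 8
  ? 124.56.12.165  path d0:-→d1:-→d2:-→d3:-→d4:-→d5:-→d6:-→d7:-→d8:-→d9:-→d10:-→d11:-→d12:-→d13:-→d14:-→d15:-→d16:-→d17:-→d18:-→d19:-→d20:-→d21:-→d22:-→d23:-→d24:-→d25:-→d26:-→d27:-→d28:H5→d29:-→d30:-→d31:-→d32:H2  best=H2

== LOOKUPS ==
["H2","no-route","H2","H3","H2"]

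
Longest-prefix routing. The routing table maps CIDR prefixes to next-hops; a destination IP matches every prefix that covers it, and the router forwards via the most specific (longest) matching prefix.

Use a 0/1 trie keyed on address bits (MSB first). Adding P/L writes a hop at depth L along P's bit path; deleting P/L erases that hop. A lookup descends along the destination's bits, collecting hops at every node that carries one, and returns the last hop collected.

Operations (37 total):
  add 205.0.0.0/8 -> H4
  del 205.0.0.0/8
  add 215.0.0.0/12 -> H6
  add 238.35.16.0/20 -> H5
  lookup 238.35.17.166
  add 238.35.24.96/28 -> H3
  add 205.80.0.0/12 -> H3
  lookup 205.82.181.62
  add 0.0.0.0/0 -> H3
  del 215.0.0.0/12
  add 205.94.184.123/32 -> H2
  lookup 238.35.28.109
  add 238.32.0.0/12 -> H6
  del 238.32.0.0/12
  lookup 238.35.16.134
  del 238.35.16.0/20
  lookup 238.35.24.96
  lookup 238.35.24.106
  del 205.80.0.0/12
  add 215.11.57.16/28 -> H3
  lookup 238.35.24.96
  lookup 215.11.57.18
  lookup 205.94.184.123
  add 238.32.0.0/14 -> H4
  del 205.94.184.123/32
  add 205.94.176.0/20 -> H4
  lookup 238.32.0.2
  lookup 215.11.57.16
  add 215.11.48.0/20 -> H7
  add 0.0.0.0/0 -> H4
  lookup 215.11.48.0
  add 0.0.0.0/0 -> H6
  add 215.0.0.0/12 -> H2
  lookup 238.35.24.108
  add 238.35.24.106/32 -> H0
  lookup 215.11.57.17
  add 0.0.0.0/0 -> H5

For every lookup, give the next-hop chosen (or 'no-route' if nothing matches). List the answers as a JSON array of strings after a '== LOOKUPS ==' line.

Trace:
  + 205.0.0.0/8 (H4) depth=8
  - 205.0.0.0/8 clear@8
  + 215.0.0.0/12 (H6) depth=12
  + 238.35.16.0/20 (H5) depth=20
  lookup 238.35.17.166: bits 11101110001000110001 walk d0:-→d1:-→d2:-→d3:-→d4:-→d5:-→d6:-→d7:-→d8:-→d9:-→d10:-→d11:-→d12:-→d13:-→d14:-→d15:-→d16:-→d17:-→d18:-→d19:-→d20:H5 -> H5
  + 238.35.24.96/28 (H3) depth=28
  + 205.80.0.0/12 (H3) depth=12
  lookup 205.82.181.62: bits 110011010101 walk d0:-→d1:-→d2:-→d3:-→d4:-→d5:-→d6:-→d7:-→d8:-→d9:-→d10:-→d11:-→d12:H3 -> H3
  + 0.0.0.0/0 (H3) depth=0
  - 215.0.0.0/12 clear@12
  + 205.94.184.123/32 (H2) depth=32
  lookup 238.35.28.109: bits 111011100010001100011 walk d0:H3→d1:-→d2:-→d3:-→d4:-→d5:-→d6:-→d7:-→d8:-→d9:-→d10:-→d11:-→d12:-→d13:-→d14:-→d15:-→d16:-→d17:-→d18:-→d19:-→d20:H5→d21:- -> H5
  + 238.32.0.0/12 (H6) depth=12
  - 238.32.0.0/12 clear@12
  lookup 238.35.16.134: bits 11101110001000110001 walk d0:H3→d1:-→d2:-→d3:-→d4:-→d5:-→d6:-→d7:-→d8:-→d9:-→d10:-→d11:-→d12:-→d13:-→d14:-→d15:-→d16:-→d17:-→d18:-→d19:-→d20:H5 -> H5
  - 238.35.16.0/20 clear@20
  lookup 238.35.24.96: bits 1110111000100011000110000110 walk d0:H3→d1:-→d2:-→d3:-→d4:-→d5:-→d6:-→d7:-→d8:-→d9:-→d10:-→d11:-→d12:-→d13:-→d14:-→d15:-→d16:-→d17:-→d18:-→d19:-→d20:-→d21:-→d22:-→d23:-→d24:-→d25:-→d26:-→d27:-→d28:H3 -> H3
  lookup 238.35.24.106: bits 1110111000100011000110000110 walk d0:H3→d1:-→d2:-→d3:-→d4:-→d5:-→d6:-→d7:-→d8:-→d9:-→d10:-→d11:-→d12:-→d13:-→d14:-→d15:-→d16:-→d17:-→d18:-→d19:-→d20:-→d21:-→d22:-→d23:-→d24:-→d25:-→d26:-→d27:-→d28:H3 -> H3
  - 205.80.0.0/12 clear@12
  + 215.11.57.16/28 (H3) depth=28
  lookup 238.35.24.96: bits 1110111000100011000110000110 walk d0:H3→d1:-→d2:-→d3:-→d4:-→d5:-→d6:-→d7:-→d8:-→d9:-→d10:-→d11:-→d12:-→d13:-→d14:-→d15:-→d16:-→d17:-→d18:-→d19:-→d20:-→d21:-→d22:-→d23:-→d24:-→d25:-→d26:-→d27:-→d28:H3 -> H3
  lookup 215.11.57.18: bits 1101011100001011001110010001 walk d0:H3→d1:-→d2:-→d3:-→d4:-→d5:-→d6:-→d7:-→d8:-→d9:-→d10:-→d11:-→d12:-→d13:-→d14:-→d15:-→d16:-→d17:-→d18:-→d19:-→d20:-→d21:-→d22:-→d23:-→d24:-→d25:-→d26:-→d27:-→d28:H3 -> H3
  lookup 205.94.184.123: bits 11001101010111101011100001111011 walk d0:H3→d1:-→d2:-→d3:-→d4:-→d5:-→d6:-→d7:-→d8:-→d9:-→d10:-→d11:-→d12:-→d13:-→d14:-→d15:-→d16:-→d17:-→d18:-→d19:-→d20:-→d21:-→d22:-→d23:-→d24:-→d25:-→d26:-→d27:-→d28:-→d29:-→d30:-→d31:-→d32:H2 -> H2
  + 238.32.0.0/14 (H4) depth=14
  - 205.94.184.123/32 clear@32
  + 205.94.176.0/20 (H4) depth=20
  lookup 238.32.0.2: bits 11101110001000 walk d0:H3→d1:-→d2:-→d3:-→d4:-→d5:-→d6:-→d7:-→d8:-→d9:-→d10:-→d11:-→d12:-→d13:-→d14:H4 -> H4
  lookup 215.11.57.16: bits 1101011100001011001110010001 walk d0:H3→d1:-→d2:-→d3:-→d4:-→d5:-→d6:-→d7:-→d8:-→d9:-→d10:-→d11:-→d12:-→d13:-→d14:-→d15:-→d16:-→d17:-→d18:-→d19:-→d20:-→d21:-→d22:-→d23:-→d24:-→d25:-→d26:-→d27:-→d28:H3 -> H3
  + 215.11.48.0/20 (H7) depth=20
  + 0.0.0.0/0 (H4) depth=0
  lookup 215.11.48.0: bits 11010111000010110011 walk d0:H4→d1:-→d2:-→d3:-→d4:-→d5:-→d6:-→d7:-→d8:-→d9:-→d10:-→d11:-→d12:-→d13:-→d14:-→d15:-→d16:-→d17:-→d18:-→d19:-→d20:H7 -> H7
  + 0.0.0.0/0 (H6) depth=0
  + 215.0.0.0/12 (H2) depth=12
  lookup 238.35.24.108: bits 1110111000100011000110000110 walk d0:H6→d1:-→d2:-→d3:-→d4:-→d5:-→d6:-→d7:-→d8:-→d9:-→d10:-→d11:-→d12:-→d13:-→d14:H4→d15:-→d16:-→d17:-→d18:-→d19:-→d20:-→d21:-→d22:-→d23:-→d24:-→d25:-→d26:-→d27:-→d28:H3 -> H3
  + 238.35.24.106/32 (H0) depth=32
  lookup 215.11.57.17: bits 1101011100001011001110010001 walk d0:H6→d1:-→d2:-→d3:-→d4:-→d5:-→d6:-→d7:-→d8:-→d9:-→d10:-→d11:-→d12:H2→d13:-→d14:-→d15:-→d16:-→d17:-→d18:-→d19:-→d20:H7→d21:-→d22:-→d23:-→d24:-→d25:-→d26:-→d27:-→d28:H3 -> H3
  + 0.0.0.0/0 (H5) depth=0

== LOOKUPS ==
["H5","H3","H5","H5","H3","H3","H3","H3","H2","H4","H3","H7","H3","H3"]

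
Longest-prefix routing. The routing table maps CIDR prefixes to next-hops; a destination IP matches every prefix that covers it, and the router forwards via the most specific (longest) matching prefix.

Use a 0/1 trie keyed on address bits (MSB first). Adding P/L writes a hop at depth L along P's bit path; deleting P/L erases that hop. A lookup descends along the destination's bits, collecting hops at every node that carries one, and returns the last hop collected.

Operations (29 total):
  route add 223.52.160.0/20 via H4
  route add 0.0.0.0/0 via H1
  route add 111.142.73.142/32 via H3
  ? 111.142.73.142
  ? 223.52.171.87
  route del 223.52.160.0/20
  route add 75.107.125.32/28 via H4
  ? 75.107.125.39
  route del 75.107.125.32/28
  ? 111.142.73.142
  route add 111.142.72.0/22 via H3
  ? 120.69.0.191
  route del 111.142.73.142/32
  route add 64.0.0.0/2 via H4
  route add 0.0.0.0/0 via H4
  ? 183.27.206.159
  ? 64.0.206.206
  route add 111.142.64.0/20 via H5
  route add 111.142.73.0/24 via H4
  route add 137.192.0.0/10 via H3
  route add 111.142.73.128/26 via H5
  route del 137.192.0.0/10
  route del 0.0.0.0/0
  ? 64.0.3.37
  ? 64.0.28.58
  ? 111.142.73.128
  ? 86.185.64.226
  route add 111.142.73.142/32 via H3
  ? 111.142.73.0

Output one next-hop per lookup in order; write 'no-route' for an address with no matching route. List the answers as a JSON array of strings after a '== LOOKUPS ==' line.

Process each operation:
  + 223.52.160.0/20 (H4) depth=20
  + 0.0.0.0/0 (H1) depth=0
  + 111.142.73.142/32 (H3) depth=32
  ? 111.142.73.142  path d0:H1→d1:-→d2:-→d3:-→d4:-→d5:-→d6:-→d7:-→d8:-→d9:-→d10:-→d11:-→d12:-→d13:-→d14:-→d15:-→d16:-→d17:-→d18:-→d19:-→d20:-→d21:-→d22:-→d23:-→d24:-→d25:-→d26:-→d27:-→d28:-→d29:-→d30:-→d31:-→d32:H3  best=H3
  ? 223.52.171.87  path d0:H1→d1:-→d2:-→d3:-→d4:-→d5:-→d6:-→d7:-→d8:-→d9:-→d10:-→d11:-→d12:-→d13:-→d14:-→d15:-→d16:-→d17:-→d18:-→d19:-→d20:H4  best=H4
  - 223.52.160.0/20 clear@20
  + 75.107.125.32/28 (H4) depth=28
  ? 75.107.125.39  path d0:H1→d1:-→d2:-→d3:-→d4:-→d5:-→d6:-→d7:-→d8:-→d9:-→d10:-→d11:-→d12:-→d13:-→d14:-→d15:-→d16:-→d17:-→d18:-→d19:-→d20:-→d21:-→d22:-→d23:-→d24:-→d25:-→d26:-→d27:-→d28:H4  best=H4
  - 75.107.125.32/28 clear@28
  ? 111.142.73.142  path d0:H1→d1:-→d2:-→d3:-→d4:-→d5:-→d6:-→d7:-→d8:-→d9:-→d10:-→d11:-→d12:-→d13:-→d14:-→d15:-→d16:-→d17:-→d18:-→d19:-→d20:-→d21:-→d22:-→d23:-→d24:-→d25:-→d26:-→d27:-→d28:-→d29:-→d30:-→d31:-→d32:H3  best=H3
  + 111.142.72.0/22 (H3) depth=22
  ? 120.69.0.191  path d0:H1→d1:-→d2:-→d3:-  best=H1
  - 111.142.73.142/32 clear@32
  + 64.0.0.0/2 (H4) depth=2
  + 0.0.0.0/0 (H4) depth=0
  ? 183.27.206.159  path d0:H4→d1:-  best=H4
  ? 64.0.206.206  path d0:H4→d1:-→d2:H4→d3:-→d4:-  best=H4
  + 111.142.64.0/20 (H5) depth=20
  + 111.142.73.0/24 (H4) depth=24
  + 137.192.0.0/10 (H3) depth=10
  + 111.142.73.128/26 (H5) depth=26
  - 137.192.0.0/10 clear@10
  - 0.0.0.0/0 clear@0
  ? 64.0.3.37  path d0:-→d1:-→d2:H4→d3:-→d4:-  best=H4
  ? 64.0.28.58  path d0:-→d1:-→d2:H4→d3:-→d4:-  best=H4
  ? 111.142.73.128  path d0:-→d1:-→d2:H4→d3:-→d4:-→d5:-→d6:-→d7:-→d8:-→d9:-→d10:-→d11:-→d12:-→d13:-→d14:-→d15:-→d16:-→d17:-→d18:-→d19:-→d20:H5→d21:-→d22:H3→d23:-→d24:H4→d25:-→d26:H5→d27:-→d28:-  best=H5
  ? 86.185.64.226  path d0:-→d1:-→d2:H4→d3:-  best=H4
  + 111.142.73.142/32 (H3) depth=32
  ? 111.142.73.0  path d0:-→d1:-→d2:H4→d3:-→d4:-→d5:-→d6:-→d7:-→d8:-→d9:-→d10:-→d11:-→d12:-→d13:-→d14:-→d15:-→d16:-→d17:-→d18:-→d19:-→d20:H5→d21:-→d22:H3→d23:-→d24:H4  best=H4

== LOOKUPS ==
["H3","H4","H4","H3","H1","H4","H4","H4","H4","H5","H4","H4"]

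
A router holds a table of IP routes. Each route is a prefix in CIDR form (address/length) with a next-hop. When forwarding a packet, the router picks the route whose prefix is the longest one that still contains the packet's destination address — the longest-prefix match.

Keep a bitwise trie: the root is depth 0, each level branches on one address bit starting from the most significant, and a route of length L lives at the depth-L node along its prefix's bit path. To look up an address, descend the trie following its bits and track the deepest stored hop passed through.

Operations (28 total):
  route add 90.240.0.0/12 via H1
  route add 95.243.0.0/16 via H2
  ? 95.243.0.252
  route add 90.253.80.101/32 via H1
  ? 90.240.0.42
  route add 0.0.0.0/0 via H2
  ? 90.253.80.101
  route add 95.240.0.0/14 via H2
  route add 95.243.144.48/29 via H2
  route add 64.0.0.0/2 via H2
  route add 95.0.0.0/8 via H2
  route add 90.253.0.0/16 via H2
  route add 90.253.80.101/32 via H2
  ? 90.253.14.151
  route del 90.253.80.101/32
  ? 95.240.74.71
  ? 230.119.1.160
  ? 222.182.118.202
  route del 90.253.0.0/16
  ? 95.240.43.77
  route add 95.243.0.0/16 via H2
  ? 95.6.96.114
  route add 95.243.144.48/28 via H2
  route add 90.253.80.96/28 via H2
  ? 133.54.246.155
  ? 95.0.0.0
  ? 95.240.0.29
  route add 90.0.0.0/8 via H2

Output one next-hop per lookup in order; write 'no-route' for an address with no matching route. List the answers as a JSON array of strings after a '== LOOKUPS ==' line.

Trace:
  + 90.240.0.0/12 (H1) depth=12
  + 95.243.0.0/16 (H2) depth=16
  lookup 95.243.0.252: bits 0101111111110011 walk d0:-→d1:-→d2:-→d3:-→d4:-→d5:-→d6:-→d7:-→d8:-→d9:-→d10:-→d11:-→d12:-→d13:-→d14:-→d15:-→d16:H2 -> H2
  + 90.253.80.101/32 (H1) depth=32
  lookup 90.240.0.42: bits 010110101111 walk d0:-→d1:-→d2:-→d3:-→d4:-→d5:-→d6:-→d7:-→d8:-→d9:-→d10:-→d11:-→d12:H1 -> H1
  + 0.0.0.0/0 (H2) depth=0
  lookup 90.253.80.101: bits 01011010111111010101000001100101 walk d0:H2→d1:-→d2:-→d3:-→d4:-→d5:-→d6:-→d7:-→d8:-→d9:-→d10:-→d11:-→d12:H1→d13:-→d14:-→d15:-→d16:-→d17:-→d18:-→d19:-→d20:-→d21:-→d22:-→d23:-→d24:-→d25:-→d26:-→d27:-→d28:-→d29:-→d30:-→d31:-→d32:H1 -> H1
  + 95.240.0.0/14 (H2) depth=14
  + 95.243.144.48/29 (H2) depth=29
  + 64.0.0.0/2 (H2) depth=2
  + 95.0.0.0/8 (H2) depth=8
  + 90.253.0.0/16 (H2) depth=16
  + 90.253.80.101/32 (H2) depth=32
  lookup 90.253.14.151: bits 01011010111111010 walk d0:H2→d1:-→d2:H2→d3:-→d4:-→d5:-→d6:-→d7:-→d8:-→d9:-→d10:-→d11:-→d12:H1→d13:-→d14:-→d15:-→d16:H2→d17:- -> H2
  - 90.253.80.101/32 clear@32
  lookup 95.240.74.71: bits 01011111111100 walk d0:H2→d1:-→d2:H2→d3:-→d4:-→d5:-→d6:-→d7:-→d8:H2→d9:-→d10:-→d11:-→d12:-→d13:-→d14:H2 -> H2
  lookup 230.119.1.160: bits ε walk d0:H2 -> H2
  lookup 222.182.118.202: bits ε walk d0:H2 -> H2
  - 90.253.0.0/16 clear@16
  lookup 95.240.43.77: bits 01011111111100 walk d0:H2→d1:-→d2:H2→d3:-→d4:-→d5:-→d6:-→d7:-→d8:H2→d9:-→d10:-→d11:-→d12:-→d13:-→d14:H2 -> H2
  + 95.243.0.0/16 (H2) depth=16
  lookup 95.6.96.114: bits 01011111 walk d0:H2→d1:-→d2:H2→d3:-→d4:-→d5:-→d6:-→d7:-→d8:H2 -> H2
  + 95.243.144.48/28 (H2) depth=28
  + 90.253.80.96/28 (H2) depth=28
  lookup 133.54.246.155: bits ε walk d0:H2 -> H2
  lookup 95.0.0.0: bits 01011111 walk d0:H2→d1:-→d2:H2→d3:-→d4:-→d5:-→d6:-→d7:-→d8:H2 -> H2
  lookup 95.240.0.29: bits 01011111111100 walk d0:H2→d1:-→d2:H2→d3:-→d4:-→d5:-→d6:-→d7:-→d8:H2→d9:-→d10:-→d11:-→d12:-→d13:-→d14:H2 -> H2
  + 90.0.0.0/8 (H2) depth=8

== LOOKUPS ==
["H2","H1","H1","H2","H2","H2","H2","H2","H2","H2","H2","H2"]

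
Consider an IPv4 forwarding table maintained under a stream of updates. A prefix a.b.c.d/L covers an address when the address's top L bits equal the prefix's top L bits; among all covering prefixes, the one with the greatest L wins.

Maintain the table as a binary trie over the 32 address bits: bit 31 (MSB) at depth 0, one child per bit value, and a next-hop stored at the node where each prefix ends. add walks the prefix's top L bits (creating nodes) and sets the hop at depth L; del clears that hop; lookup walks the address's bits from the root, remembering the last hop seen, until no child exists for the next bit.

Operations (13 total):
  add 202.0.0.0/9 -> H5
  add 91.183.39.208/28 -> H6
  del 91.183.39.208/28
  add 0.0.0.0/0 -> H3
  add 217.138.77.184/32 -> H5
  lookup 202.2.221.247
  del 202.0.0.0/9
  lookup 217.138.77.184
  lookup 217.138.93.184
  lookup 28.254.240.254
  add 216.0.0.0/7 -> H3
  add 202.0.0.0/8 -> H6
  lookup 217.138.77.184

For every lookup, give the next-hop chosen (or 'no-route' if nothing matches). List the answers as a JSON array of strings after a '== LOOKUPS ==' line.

Trace:
  add 202.0.0.0/9 -> H5 at depth 9
  add 91.183.39.208/28 -> H6 at depth 28
  - 91.183.39.208/28 clear@28
  add 0.0.0.0/0 -> H3 at depth 0
  add 217.138.77.184/32 -> H5 at depth 32
  Q 202.2.221.247: descend 110010100 ; hops seen [H3,H5] ; pick H5
  - 202.0.0.0/9 clear@9
  Q 217.138.77.184: descend 11011001100010100100110110111000 ; hops seen [H3,H5] ; pick H5
  Q 217.138.93.184: descend 1101100110001010010 ; hops seen [H3] ; pick H3
  Q 28.254.240.254: descend 0 ; hops seen [H3] ; pick H3
  add 216.0.0.0/7 -> H3 at depth 7
  add 202.0.0.0/8 -> H6 at depth 8
  Q 217.138.77.184: descend 11011001100010100100110110111000 ; hops seen [H3,H3,H5] ; pick H5

== LOOKUPS ==
["H5","H5","H3","H3","H5"]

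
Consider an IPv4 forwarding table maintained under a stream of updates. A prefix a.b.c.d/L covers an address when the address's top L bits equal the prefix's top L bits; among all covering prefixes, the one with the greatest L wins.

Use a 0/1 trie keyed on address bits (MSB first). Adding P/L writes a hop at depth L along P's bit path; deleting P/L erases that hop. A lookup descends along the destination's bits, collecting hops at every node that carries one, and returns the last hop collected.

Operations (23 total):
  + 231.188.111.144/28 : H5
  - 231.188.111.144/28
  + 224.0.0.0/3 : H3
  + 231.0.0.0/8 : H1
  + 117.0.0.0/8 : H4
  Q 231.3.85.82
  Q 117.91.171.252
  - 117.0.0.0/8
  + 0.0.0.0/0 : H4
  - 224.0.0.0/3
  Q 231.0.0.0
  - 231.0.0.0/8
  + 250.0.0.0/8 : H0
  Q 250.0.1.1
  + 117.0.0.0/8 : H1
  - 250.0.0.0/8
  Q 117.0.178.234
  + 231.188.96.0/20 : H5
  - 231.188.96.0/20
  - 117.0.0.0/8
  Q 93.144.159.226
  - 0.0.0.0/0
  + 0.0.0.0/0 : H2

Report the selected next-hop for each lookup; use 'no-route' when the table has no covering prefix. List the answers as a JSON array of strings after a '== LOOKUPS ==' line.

Process each operation:
  + 231.188.111.144/28 (H5) depth=28
  - 231.188.111.144/28 clear@28
  + 224.0.0.0/3 (H3) depth=3
  + 231.0.0.0/8 (H1) depth=8
  + 117.0.0.0/8 (H4) depth=8
  Q 231.3.85.82: descend 11100111 ; hops seen [H3,H1] ; pick H1
  Q 117.91.171.252: descend 01110101 ; hops seen [H4] ; pick H4
  - 117.0.0.0/8 clear@8
  + 0.0.0.0/0 (H4) depth=0
  - 224.0.0.0/3 clear@3
  Q 231.0.0.0: descend 11100111 ; hops seen [H4,H1] ; pick H1
  - 231.0.0.0/8 clear@8
  + 250.0.0.0/8 (H0) depth=8
  Q 250.0.1.1: descend 11111010 ; hops seen [H4,H0] ; pick H0
  + 117.0.0.0/8 (H1) depth=8
  - 250.0.0.0/8 clear@8
  Q 117.0.178.234: descend 01110101 ; hops seen [H4,H1] ; pick H1
  + 231.188.96.0/20 (H5) depth=20
  - 231.188.96.0/20 clear@20
  - 117.0.0.0/8 clear@8
  Q 93.144.159.226: descend 01 ; hops seen [H4] ; pick H4
  - 0.0.0.0/0 clear@0
  + 0.0.0.0/0 (H2) depth=0

== LOOKUPS ==
["H1","H4","H1","H0","H1","H4"]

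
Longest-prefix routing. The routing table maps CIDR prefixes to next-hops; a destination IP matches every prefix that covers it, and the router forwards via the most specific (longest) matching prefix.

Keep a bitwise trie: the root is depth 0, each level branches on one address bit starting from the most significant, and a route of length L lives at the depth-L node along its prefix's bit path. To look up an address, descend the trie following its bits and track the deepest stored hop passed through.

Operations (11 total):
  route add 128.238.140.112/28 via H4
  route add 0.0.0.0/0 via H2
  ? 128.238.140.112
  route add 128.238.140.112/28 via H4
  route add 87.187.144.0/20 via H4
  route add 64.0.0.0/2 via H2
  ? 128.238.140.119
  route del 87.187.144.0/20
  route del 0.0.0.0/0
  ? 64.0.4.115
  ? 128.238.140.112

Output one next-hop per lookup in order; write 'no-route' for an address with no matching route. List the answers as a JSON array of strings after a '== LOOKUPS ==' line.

Trace:
  + 128.238.140.112/28 (H4) depth=28
  + 0.0.0.0/0 (H2) depth=0
  ? 128.238.140.112  path d0:H2→d1:-→d2:-→d3:-→d4:-→d5:-→d6:-→d7:-→d8:-→d9:-→d10:-→d11:-→d12:-→d13:-→d14:-→d15:-→d16:-→d17:-→d18:-→d19:-→d20:-→d21:-→d22:-→d23:-→d24:-→d25:-→d26:-→d27:-→d28:H4  best=H4
  + 128.238.140.112/28 (H4) depth=28
  + 87.187.144.0/20 (H4) depth=20
  + 64.0.0.0/2 (H2) depth=2
  ? 128.238.140.119  path d0:H2→d1:-→d2:-→d3:-→d4:-→d5:-→d6:-→d7:-→d8:-→d9:-→d10:-→d11:-→d12:-→d13:-→d14:-→d15:-→d16:-→d17:-→d18:-→d19:-→d20:-→d21:-→d22:-→d23:-→d24:-→d25:-→d26:-→d27:-→d28:H4  best=H4
  - 87.187.144.0/20 clear@20
  - 0.0.0.0/0 clear@0
  ? 64.0.4.115  path d0:-→d1:-→d2:H2→d3:-  best=H2
  ? 128.238.140.112  path d0:-→d1:-→d2:-→d3:-→d4:-→d5:-→d6:-→d7:-→d8:-→d9:-→d10:-→d11:-→d12:-→d13:-→d14:-→d15:-→d16:-→d17:-→d18:-→d19:-→d20:-→d21:-→d22:-→d23:-→d24:-→d25:-→d26:-→d27:-→d28:H4  best=H4

== LOOKUPS ==
["H4","H4","H2","H4"]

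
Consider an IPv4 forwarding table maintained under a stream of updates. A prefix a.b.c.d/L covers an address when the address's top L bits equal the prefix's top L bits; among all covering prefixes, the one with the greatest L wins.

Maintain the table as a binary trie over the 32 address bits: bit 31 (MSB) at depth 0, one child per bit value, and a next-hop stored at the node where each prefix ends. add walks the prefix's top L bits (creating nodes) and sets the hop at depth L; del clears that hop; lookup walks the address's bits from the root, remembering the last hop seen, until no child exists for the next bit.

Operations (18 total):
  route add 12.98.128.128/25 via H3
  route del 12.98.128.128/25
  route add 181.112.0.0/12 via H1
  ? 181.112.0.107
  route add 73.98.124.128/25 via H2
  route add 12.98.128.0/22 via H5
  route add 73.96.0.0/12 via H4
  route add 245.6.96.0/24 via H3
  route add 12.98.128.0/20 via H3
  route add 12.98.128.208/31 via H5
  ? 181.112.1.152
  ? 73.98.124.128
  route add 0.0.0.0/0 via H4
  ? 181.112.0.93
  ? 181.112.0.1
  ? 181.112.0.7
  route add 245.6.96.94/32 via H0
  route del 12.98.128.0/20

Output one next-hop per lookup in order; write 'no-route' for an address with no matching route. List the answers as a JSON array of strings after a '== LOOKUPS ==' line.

Process each operation:
  + 12.98.128.128/25 (H3) depth=25
  - 12.98.128.128/25 clear@25
  + 181.112.0.0/12 (H1) depth=12
  Q 181.112.0.107: descend 101101010111 ; hops seen [H1] ; pick H1
  + 73.98.124.128/25 (H2) depth=25
  + 12.98.128.0/22 (H5) depth=22
  + 73.96.0.0/12 (H4) depth=12
  + 245.6.96.0/24 (H3) depth=24
  + 12.98.128.0/20 (H3) depth=20
  + 12.98.128.208/31 (H5) depth=31
  Q 181.112.1.152: descend 101101010111 ; hops seen [H1] ; pick H1
  Q 73.98.124.128: descend 0100100101100010011111001 ; hops seen [H4,H2] ; pick H2
  + 0.0.0.0/0 (H4) depth=0
  Q 181.112.0.93: descend 101101010111 ; hops seen [H4,H1] ; pick H1
  Q 181.112.0.1: descend 101101010111 ; hops seen [H4,H1] ; pick H1
  Q 181.112.0.7: descend 101101010111 ; hops seen [H4,H1] ; pick H1
  + 245.6.96.94/32 (H0) depth=32
  - 12.98.128.0/20 clear@20

== LOOKUPS ==
["H1","H1","H2","H1","H1","H1"]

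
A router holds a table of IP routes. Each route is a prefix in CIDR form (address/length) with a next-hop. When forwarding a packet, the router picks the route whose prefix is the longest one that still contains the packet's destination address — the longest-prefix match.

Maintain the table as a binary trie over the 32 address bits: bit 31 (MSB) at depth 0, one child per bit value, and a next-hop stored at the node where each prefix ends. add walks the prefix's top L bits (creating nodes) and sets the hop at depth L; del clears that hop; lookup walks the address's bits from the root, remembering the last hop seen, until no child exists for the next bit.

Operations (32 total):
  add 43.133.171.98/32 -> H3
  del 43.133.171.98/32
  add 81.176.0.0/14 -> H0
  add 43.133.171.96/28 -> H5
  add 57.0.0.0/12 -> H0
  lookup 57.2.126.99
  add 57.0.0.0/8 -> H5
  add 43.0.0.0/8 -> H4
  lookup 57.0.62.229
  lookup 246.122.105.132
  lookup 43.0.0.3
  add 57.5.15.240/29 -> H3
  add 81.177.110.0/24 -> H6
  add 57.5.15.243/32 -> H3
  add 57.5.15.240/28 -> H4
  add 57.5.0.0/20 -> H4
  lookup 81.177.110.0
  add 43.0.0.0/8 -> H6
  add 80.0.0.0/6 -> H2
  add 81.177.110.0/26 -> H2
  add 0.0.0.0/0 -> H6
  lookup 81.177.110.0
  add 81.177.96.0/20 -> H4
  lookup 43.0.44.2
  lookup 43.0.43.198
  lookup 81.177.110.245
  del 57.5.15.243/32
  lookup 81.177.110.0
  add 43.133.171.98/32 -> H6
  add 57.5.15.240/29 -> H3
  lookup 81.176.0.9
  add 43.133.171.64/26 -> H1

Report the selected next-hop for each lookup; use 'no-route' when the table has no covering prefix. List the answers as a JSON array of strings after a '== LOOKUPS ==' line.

Process each operation:
  + 43.133.171.98/32 (H3) depth=32
  - 43.133.171.98/32 clear@32
  + 81.176.0.0/14 (H0) depth=14
  + 43.133.171.96/28 (H5) depth=28
  + 57.0.0.0/12 (H0) depth=12
  lookup 57.2.126.99: bits 001110010000 walk d0:-→d1:-→d2:-→d3:-→d4:-→d5:-→d6:-→d7:-→d8:-→d9:-→d10:-→d11:-→d12:H0 -> H0
  + 57.0.0.0/8 (H5) depth=8
  + 43.0.0.0/8 (H4) depth=8
  lookup 57.0.62.229: bits 001110010000 walk d0:-→d1:-→d2:-→d3:-→d4:-→d5:-→d6:-→d7:-→d8:H5→d9:-→d10:-→d11:-→d12:H0 -> H0
  lookup 246.122.105.132: bits ε walk d0:- -> no-route
  lookup 43.0.0.3: bits 00101011 walk d0:-→d1:-→d2:-→d3:-→d4:-→d5:-→d6:-→d7:-→d8:H4 -> H4
  + 57.5.15.240/29 (H3) depth=29
  + 81.177.110.0/24 (H6) depth=24
  + 57.5.15.243/32 (H3) depth=32
  + 57.5.15.240/28 (H4) depth=28
  + 57.5.0.0/20 (H4) depth=20
  lookup 81.177.110.0: bits 010100011011000101101110 walk d0:-→d1:-→d2:-→d3:-→d4:-→d5:-→d6:-→d7:-→d8:-→d9:-→d10:-→d11:-→d12:-→d13:-→d14:H0→d15:-→d16:-→d17:-→d18:-→d19:-→d20:-→d21:-→d22:-→d23:-→d24:H6 -> H6
  + 43.0.0.0/8 (H6) depth=8
  + 80.0.0.0/6 (H2) depth=6
  + 81.177.110.0/26 (H2) depth=26
  + 0.0.0.0/0 (H6) depth=0
  lookup 81.177.110.0: bits 01010001101100010110111000 walk d0:H6→d1:-→d2:-→d3:-→d4:-→d5:-→d6:H2→d7:-→d8:-→d9:-→d10:-→d11:-→d12:-→d13:-→d14:H0→d15:-→d16:-→d17:-→d18:-→d19:-→d20:-→d21:-→d22:-→d23:-→d24:H6→d25:-→d26:H2 -> H2
  + 81.177.96.0/20 (H4) depth=20
  lookup 43.0.44.2: bits 00101011 walk d0:H6→d1:-→d2:-→d3:-→d4:-→d5:-→d6:-→d7:-→d8:H6 -> H6
  lookup 43.0.43.198: bits 00101011 walk d0:H6→d1:-→d2:-→d3:-→d4:-→d5:-→d6:-→d7:-→d8:H6 -> H6
  lookup 81.177.110.245: bits 010100011011000101101110 walk d0:H6→d1:-→d2:-→d3:-→d4:-→d5:-→d6:H2→d7:-→d8:-→d9:-→d10:-→d11:-→d12:-→d13:-→d14:H0→d15:-→d16:-→d17:-→d18:-→d19:-→d20:H4→d21:-→d22:-→d23:-→d24:H6 -> H6
  - 57.5.15.243/32 clear@32
  lookup 81.177.110.0: bits 01010001101100010110111000 walk d0:H6→d1:-→d2:-→d3:-→d4:-→d5:-→d6:H2→d7:-→d8:-→d9:-→d10:-→d11:-→d12:-→d13:-→d14:H0→d15:-→d16:-→d17:-→d18:-→d19:-→d20:H4→d21:-→d22:-→d23:-→d24:H6→d25:-→d26:H2 -> H2
  + 43.133.171.98/32 (H6) depth=32
  + 57.5.15.240/29 (H3) depth=29
  lookup 81.176.0.9: bits 010100011011000 walk d0:H6→d1:-→d2:-→d3:-→d4:-→d5:-→d6:H2→d7:-→d8:-→d9:-→d10:-→d11:-→d12:-→d13:-→d14:H0→d15:- -> H0
  + 43.133.171.64/26 (H1) depth=26

== LOOKUPS ==
["H0","H0","no-route","H4","H6","H2","H6","H6","H6","H2","H0"]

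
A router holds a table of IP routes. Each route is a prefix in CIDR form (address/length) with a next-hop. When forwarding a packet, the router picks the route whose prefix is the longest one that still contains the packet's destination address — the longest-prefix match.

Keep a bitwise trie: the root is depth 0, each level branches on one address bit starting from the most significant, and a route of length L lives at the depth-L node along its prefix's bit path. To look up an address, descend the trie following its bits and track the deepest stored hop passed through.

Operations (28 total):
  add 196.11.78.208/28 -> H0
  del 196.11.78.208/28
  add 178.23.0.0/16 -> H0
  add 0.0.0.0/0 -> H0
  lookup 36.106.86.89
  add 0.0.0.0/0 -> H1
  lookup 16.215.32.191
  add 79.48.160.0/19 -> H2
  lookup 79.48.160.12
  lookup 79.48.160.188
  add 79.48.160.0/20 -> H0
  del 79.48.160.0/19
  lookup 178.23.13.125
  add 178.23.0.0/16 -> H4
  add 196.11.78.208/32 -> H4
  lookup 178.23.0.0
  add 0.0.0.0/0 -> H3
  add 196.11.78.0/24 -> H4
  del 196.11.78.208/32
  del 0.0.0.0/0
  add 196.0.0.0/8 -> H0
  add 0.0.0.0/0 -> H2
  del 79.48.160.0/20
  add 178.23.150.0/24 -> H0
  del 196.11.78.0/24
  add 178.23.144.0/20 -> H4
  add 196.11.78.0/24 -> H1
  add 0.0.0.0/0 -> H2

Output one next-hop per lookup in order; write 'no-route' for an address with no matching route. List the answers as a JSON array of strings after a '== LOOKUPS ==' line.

Apply in order:
  add 196.11.78.208/28 -> H0 at depth 28
  del 196.11.78.208/28 (clear depth 28)
  add 178.23.0.0/16 -> H0 at depth 16
  add 0.0.0.0/0 -> H0 at depth 0
  ? 36.106.86.89  path d0:H0  best=H0
  add 0.0.0.0/0 -> H1 at depth 0
  ? 16.215.32.191  path d0:H1  best=H1
  add 79.48.160.0/19 -> H2 at depth 19
  ? 79.48.160.12  path d0:H1→d1:-→d2:-→d3:-→d4:-→d5:-→d6:-→d7:-→d8:-→d9:-→d10:-→d11:-→d12:-→d13:-→d14:-→d15:-→d16:-→d17:-→d18:-→d19:H2  best=H2
  ? 79.48.160.188  path d0:H1→d1:-→d2:-→d3:-→d4:-→d5:-→d6:-→d7:-→d8:-→d9:-→d10:-→d11:-→d12:-→d13:-→d14:-→d15:-→d16:-→d17:-→d18:-→d19:H2  best=H2
  add 79.48.160.0/20 -> H0 at depth 20
  del 79.48.160.0/19 (clear depth 19)
  ? 178.23.13.125  path d0:H1→d1:-→d2:-→d3:-→d4:-→d5:-→d6:-→d7:-→d8:-→d9:-→d10:-→d11:-→d12:-→d13:-→d14:-→d15:-→d16:H0  best=H0
  add 178.23.0.0/16 -> H4 at depth 16
  add 196.11.78.208/32 -> H4 at depth 32
  ? 178.23.0.0  path d0:H1→d1:-→d2:-→d3:-→d4:-→d5:-→d6:-→d7:-→d8:-→d9:-→d10:-→d11:-→d12:-→d13:-→d14:-→d15:-→d16:H4  best=H4
  add 0.0.0.0/0 -> H3 at depth 0
  add 196.11.78.0/24 -> H4 at depth 24
  del 196.11.78.208/32 (clear depth 32)
  del 0.0.0.0/0 (clear depth 0)
  add 196.0.0.0/8 -> H0 at depth 8
  add 0.0.0.0/0 -> H2 at depth 0
  del 79.48.160.0/20 (clear depth 20)
  add 178.23.150.0/24 -> H0 at depth 24
  del 196.11.78.0/24 (clear depth 24)
  add 178.23.144.0/20 -> H4 at depth 20
  add 196.11.78.0/24 -> H1 at depth 24
  add 0.0.0.0/0 -> H2 at depth 0

== LOOKUPS ==
["H0","H1","H2","H2","H0","H4"]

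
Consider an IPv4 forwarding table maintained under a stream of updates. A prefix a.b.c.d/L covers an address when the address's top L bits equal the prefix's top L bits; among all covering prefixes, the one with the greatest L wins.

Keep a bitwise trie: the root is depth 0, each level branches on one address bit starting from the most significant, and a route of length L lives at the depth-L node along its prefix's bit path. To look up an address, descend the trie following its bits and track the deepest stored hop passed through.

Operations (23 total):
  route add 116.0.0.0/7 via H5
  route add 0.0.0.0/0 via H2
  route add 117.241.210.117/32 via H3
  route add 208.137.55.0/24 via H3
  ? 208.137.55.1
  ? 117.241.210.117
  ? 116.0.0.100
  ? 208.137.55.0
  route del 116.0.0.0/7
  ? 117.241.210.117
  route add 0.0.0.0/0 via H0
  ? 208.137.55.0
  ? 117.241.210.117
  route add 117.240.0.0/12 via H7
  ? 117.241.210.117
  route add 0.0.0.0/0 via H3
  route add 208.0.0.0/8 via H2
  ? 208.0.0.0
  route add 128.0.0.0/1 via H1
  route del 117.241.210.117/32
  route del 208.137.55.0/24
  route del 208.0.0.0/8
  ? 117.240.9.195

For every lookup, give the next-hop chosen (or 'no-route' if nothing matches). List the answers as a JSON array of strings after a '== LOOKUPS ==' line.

Process each operation:
  add 116.0.0.0/7 -> H5 at depth 7
  add 0.0.0.0/0 -> H2 at depth 0
  add 117.241.210.117/32 -> H3 at depth 32
  add 208.137.55.0/24 -> H3 at depth 24
  ? 208.137.55.1  path d0:H2→d1:-→d2:-→d3:-→d4:-→d5:-→d6:-→d7:-→d8:-→d9:-→d10:-→d11:-→d12:-→d13:-→d14:-→d15:-→d16:-→d17:-→d18:-→d19:-→d20:-→d21:-→d22:-→d23:-→d24:H3  best=H3
  ? 117.241.210.117  path d0:H2→d1:-→d2:-→d3:-→d4:-→d5:-→d6:-→d7:H5→d8:-→d9:-→d10:-→d11:-→d12:-→d13:-→d14:-→d15:-→d16:-→d17:-→d18:-→d19:-→d20:-→d21:-→d22:-→d23:-→d24:-→d25:-→d26:-→d27:-→d28:-→d29:-→d30:-→d31:-→d32:H3  best=H3
  ? 116.0.0.100  path d0:H2→d1:-→d2:-→d3:-→d4:-→d5:-→d6:-→d7:H5  best=H5
  ? 208.137.55.0  path d0:H2→d1:-→d2:-→d3:-→d4:-→d5:-→d6:-→d7:-→d8:-→d9:-→d10:-→d11:-→d12:-→d13:-→d14:-→d15:-→d16:-→d17:-→d18:-→d19:-→d20:-→d21:-→d22:-→d23:-→d24:H3  best=H3
  - 116.0.0.0/7 clear@7
  ? 117.241.210.117  path d0:H2→d1:-→d2:-→d3:-→d4:-→d5:-→d6:-→d7:-→d8:-→d9:-→d10:-→d11:-→d12:-→d13:-→d14:-→d15:-→d16:-→d17:-→d18:-→d19:-→d20:-→d21:-→d22:-→d23:-→d24:-→d25:-→d26:-→d27:-→d28:-→d29:-→d30:-→d31:-→d32:H3  best=H3
  add 0.0.0.0/0 -> H0 at depth 0
  ? 208.137.55.0  path d0:H0→d1:-→d2:-→d3:-→d4:-→d5:-→d6:-→d7:-→d8:-→d9:-→d10:-→d11:-→d12:-→d13:-→d14:-→d15:-→d16:-→d17:-→d18:-→d19:-→d20:-→d21:-→d22:-→d23:-→d24:H3  best=H3
  ? 117.241.210.117  path d0:H0→d1:-→d2:-→d3:-→d4:-→d5:-→d6:-→d7:-→d8:-→d9:-→d10:-→d11:-→d12:-→d13:-→d14:-→d15:-→d16:-→d17:-→d18:-→d19:-→d20:-→d21:-→d22:-→d23:-→d24:-→d25:-→d26:-→d27:-→d28:-→d29:-→d30:-→d31:-→d32:H3  best=H3
  add 117.240.0.0/12 -> H7 at depth 12
  ? 117.241.210.117  path d0:H0→d1:-→d2:-→d3:-→d4:-→d5:-→d6:-→d7:-→d8:-→d9:-→d10:-→d11:-→d12:H7→d13:-→d14:-→d15:-→d16:-→d17:-→d18:-→d19:-→d20:-→d21:-→d22:-→d23:-→d24:-→d25:-→d26:-→d27:-→d28:-→d29:-→d30:-→d31:-→d32:H3  best=H3
  add 0.0.0.0/0 -> H3 at depth 0
  add 208.0.0.0/8 -> H2 at depth 8
  ? 208.0.0.0  path d0:H3→d1:-→d2:-→d3:-→d4:-→d5:-→d6:-→d7:-→d8:H2  best=H2
  add 128.0.0.0/1 -> H1 at depth 1
  - 117.241.210.117/32 clear@32
  - 208.137.55.0/24 clear@24
  - 208.0.0.0/8 clear@8
  ? 117.240.9.195  path d0:H3→d1:-→d2:-→d3:-→d4:-→d5:-→d6:-→d7:-→d8:-→d9:-→d10:-→d11:-→d12:H7→d13:-→d14:-→d15:-  best=H7

== LOOKUPS ==
["H3","H3","H5","H3","H3","H3","H3","H3","H2","H7"]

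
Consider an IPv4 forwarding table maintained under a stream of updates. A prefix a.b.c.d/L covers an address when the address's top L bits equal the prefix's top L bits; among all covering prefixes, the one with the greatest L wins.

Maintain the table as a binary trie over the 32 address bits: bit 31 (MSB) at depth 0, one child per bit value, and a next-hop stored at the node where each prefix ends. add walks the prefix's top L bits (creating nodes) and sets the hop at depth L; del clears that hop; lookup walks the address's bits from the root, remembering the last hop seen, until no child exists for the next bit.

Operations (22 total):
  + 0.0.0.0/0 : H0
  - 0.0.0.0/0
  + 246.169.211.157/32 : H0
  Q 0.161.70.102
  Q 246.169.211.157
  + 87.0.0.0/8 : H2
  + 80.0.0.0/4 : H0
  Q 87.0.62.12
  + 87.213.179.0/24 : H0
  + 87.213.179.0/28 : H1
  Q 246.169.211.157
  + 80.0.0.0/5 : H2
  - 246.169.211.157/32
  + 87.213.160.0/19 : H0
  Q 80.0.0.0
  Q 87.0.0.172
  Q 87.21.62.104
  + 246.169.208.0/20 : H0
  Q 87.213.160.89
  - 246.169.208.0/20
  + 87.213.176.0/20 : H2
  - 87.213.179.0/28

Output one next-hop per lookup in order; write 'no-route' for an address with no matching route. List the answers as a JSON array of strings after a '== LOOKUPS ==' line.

Apply in order:
  add 0.0.0.0/0 -> H0 at depth 0
  - 0.0.0.0/0 clear@0
  add 246.169.211.157/32 -> H0 at depth 32
  Q 0.161.70.102: descend ε ; hops seen [∅] ; pick no-route
  Q 246.169.211.157: descend 11110110101010011101001110011101 ; hops seen [H0] ; pick H0
  add 87.0.0.0/8 -> H2 at depth 8
  add 80.0.0.0/4 -> H0 at depth 4
  Q 87.0.62.12: descend 01010111 ; hops seen [H0,H2] ; pick H2
  add 87.213.179.0/24 -> H0 at depth 24
  add 87.213.179.0/28 -> H1 at depth 28
  Q 246.169.211.157: descend 11110110101010011101001110011101 ; hops seen [H0] ; pick H0
  add 80.0.0.0/5 -> H2 at depth 5
  - 246.169.211.157/32 clear@32
  add 87.213.160.0/19 -> H0 at depth 19
  Q 80.0.0.0: descend 01010 ; hops seen [H0,H2] ; pick H2
  Q 87.0.0.172: descend 01010111 ; hops seen [H0,H2,H2] ; pick H2
  Q 87.21.62.104: descend 01010111 ; hops seen [H0,H2,H2] ; pick H2
  add 246.169.208.0/20 -> H0 at depth 20
  Q 87.213.160.89: descend 0101011111010101101 ; hops seen [H0,H2,H2,H0] ; pick H0
  - 246.169.208.0/20 clear@20
  add 87.213.176.0/20 -> H2 at depth 20
  - 87.213.179.0/28 clear@28

== LOOKUPS ==
["no-route","H0","H2","H0","H2","H2","H2","H0"]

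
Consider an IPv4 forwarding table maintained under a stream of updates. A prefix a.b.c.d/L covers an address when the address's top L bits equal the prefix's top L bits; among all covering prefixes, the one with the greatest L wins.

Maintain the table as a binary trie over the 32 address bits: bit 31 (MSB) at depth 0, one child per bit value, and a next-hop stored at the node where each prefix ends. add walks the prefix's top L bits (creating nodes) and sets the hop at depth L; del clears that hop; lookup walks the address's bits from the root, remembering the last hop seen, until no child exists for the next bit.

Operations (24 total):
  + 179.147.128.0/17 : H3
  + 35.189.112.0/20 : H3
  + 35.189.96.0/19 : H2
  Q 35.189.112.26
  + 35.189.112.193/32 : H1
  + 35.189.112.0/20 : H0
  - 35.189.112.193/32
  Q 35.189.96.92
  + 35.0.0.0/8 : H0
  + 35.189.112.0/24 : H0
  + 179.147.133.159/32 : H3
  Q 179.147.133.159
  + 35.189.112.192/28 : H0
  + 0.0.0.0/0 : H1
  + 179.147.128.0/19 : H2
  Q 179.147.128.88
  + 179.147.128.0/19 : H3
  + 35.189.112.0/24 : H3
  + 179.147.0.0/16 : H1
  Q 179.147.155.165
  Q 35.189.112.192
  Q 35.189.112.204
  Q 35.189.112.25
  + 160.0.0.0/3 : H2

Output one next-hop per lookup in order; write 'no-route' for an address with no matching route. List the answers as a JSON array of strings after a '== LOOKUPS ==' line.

Apply in order:
  add 179.147.128.0/17 -> H3 at depth 17
  add 35.189.112.0/20 -> H3 at depth 20
  add 35.189.96.0/19 -> H2 at depth 19
  ? 35.189.112.26  path d0:-→d1:-→d2:-→d3:-→d4:-→d5:-→d6:-→d7:-→d8:-→d9:-→d10:-→d11:-→d12:-→d13:-→d14:-→d15:-→d16:-→d17:-→d18:-→d19:H2→d20:H3  best=H3
  add 35.189.112.193/32 -> H1 at depth 32
  add 35.189.112.0/20 -> H0 at depth 20
  del 35.189.112.193/32 (clear depth 32)
  ? 35.189.96.92  path d0:-→d1:-→d2:-→d3:-→d4:-→d5:-→d6:-→d7:-→d8:-→d9:-→d10:-→d11:-→d12:-→d13:-→d14:-→d15:-→d16:-→d17:-→d18:-→d19:H2  best=H2
  add 35.0.0.0/8 -> H0 at depth 8
  add 35.189.112.0/24 -> H0 at depth 24
  add 179.147.133.159/32 -> H3 at depth 32
  ? 179.147.133.159  path d0:-→d1:-→d2:-→d3:-→d4:-→d5:-→d6:-→d7:-→d8:-→d9:-→d10:-→d11:-→d12:-→d13:-→d14:-→d15:-→d16:-→d17:H3→d18:-→d19:-→d20:-→d21:-→d22:-→d23:-→d24:-→d25:-→d26:-→d27:-→d28:-→d29:-→d30:-→d31:-→d32:H3  best=H3
  add 35.189.112.192/28 -> H0 at depth 28
  add 0.0.0.0/0 -> H1 at depth 0
  add 179.147.128.0/19 -> H2 at depth 19
  ? 179.147.128.88  path d0:H1→d1:-→d2:-→d3:-→d4:-→d5:-→d6:-→d7:-→d8:-→d9:-→d10:-→d11:-→d12:-→d13:-→d14:-→d15:-→d16:-→d17:H3→d18:-→d19:H2→d20:-→d21:-  best=H2
  add 179.147.128.0/19 -> H3 at depth 19
  add 35.189.112.0/24 -> H3 at depth 24
  add 179.147.0.0/16 -> H1 at depth 16
  ? 179.147.155.165  path d0:H1→d1:-→d2:-→d3:-→d4:-→d5:-→d6:-→d7:-→d8:-→d9:-→d10:-→d11:-→d12:-→d13:-→d14:-→d15:-→d16:H1→d17:H3→d18:-→d19:H3  best=H3
  ? 35.189.112.192  path d0:H1→d1:-→d2:-→d3:-→d4:-→d5:-→d6:-→d7:-→d8:H0→d9:-→d10:-→d11:-→d12:-→d13:-→d14:-→d15:-→d16:-→d17:-→d18:-→d19:H2→d20:H0→d21:-→d22:-→d23:-→d24:H3→d25:-→d26:-→d27:-→d28:H0→d29:-→d30:-→d31:-  best=H0
  ? 35.189.112.204  path d0:H1→d1:-→d2:-→d3:-→d4:-→d5:-→d6:-→d7:-→d8:H0→d9:-→d10:-→d11:-→d12:-→d13:-→d14:-→d15:-→d16:-→d17:-→d18:-→d19:H2→d20:H0→d21:-→d22:-→d23:-→d24:H3→d25:-→d26:-→d27:-→d28:H0  best=H0
  ? 35.189.112.25  path d0:H1→d1:-→d2:-→d3:-→d4:-→d5:-→d6:-→d7:-→d8:H0→d9:-→d10:-→d11:-→d12:-→d13:-→d14:-→d15:-→d16:-→d17:-→d18:-→d19:H2→d20:H0→d21:-→d22:-→d23:-→d24:H3  best=H3
  add 160.0.0.0/3 -> H2 at depth 3

== LOOKUPS ==
["H3","H2","H3","H2","H3","H0","H0","H3"]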